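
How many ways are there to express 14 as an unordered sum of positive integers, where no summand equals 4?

93

Direct enumeration gives 93 partitions.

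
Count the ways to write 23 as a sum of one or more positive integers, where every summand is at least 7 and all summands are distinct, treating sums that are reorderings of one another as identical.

6

Listing the qualifying partitions of 23:
23
16, 7
15, 8
14, 9
13, 10
12, 11
Counting gives 6.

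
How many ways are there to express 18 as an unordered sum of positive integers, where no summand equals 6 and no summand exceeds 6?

A full systematic count gives 141.

141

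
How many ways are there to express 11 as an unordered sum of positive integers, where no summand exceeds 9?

54

There are too many to list fully; the first 12 (by largest part) are:
9 + 2
9 + 1 + 1
8 + 3
8 + 2 + 1
8 + 1 + 1 + 1
7 + 4
7 + 3 + 1
7 + 2 + 2
7 + 2 + 1 + 1
7 + 1 + 1 + 1 + 1
6 + 5
6 + 4 + 1
…and 42 more, for 54 total.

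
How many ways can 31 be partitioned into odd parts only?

340

Enumerating by decreasing first part gives 340 partitions in all.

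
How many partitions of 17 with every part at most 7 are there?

Enumerating by decreasing first part gives 201 partitions in all.

201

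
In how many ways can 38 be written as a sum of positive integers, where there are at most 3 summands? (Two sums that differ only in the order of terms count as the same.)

140

A full systematic count gives 140.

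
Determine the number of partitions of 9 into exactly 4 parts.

6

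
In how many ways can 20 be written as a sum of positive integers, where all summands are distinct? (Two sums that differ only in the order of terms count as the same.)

There are too many to list fully; the first 12 (by largest part) are:
20
1+19
2+18
3+17
1+2+17
4+16
1+3+16
5+15
1+4+15
2+3+15
6+14
1+5+14
…and 52 more, for 64 total.

64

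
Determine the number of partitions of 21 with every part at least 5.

15

They are:
21
16+5
15+6
14+7
13+8
12+9
11+10
11+5+5
10+6+5
9+7+5
9+6+6
8+8+5
8+7+6
7+7+7
6+5+5+5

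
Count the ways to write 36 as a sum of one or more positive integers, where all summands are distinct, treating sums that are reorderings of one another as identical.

Counting exhaustively, 668 partitions satisfy the conditions.

668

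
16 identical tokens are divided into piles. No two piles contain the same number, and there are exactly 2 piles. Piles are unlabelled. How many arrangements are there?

Listing the qualifying partitions of 16:
15 + 1
14 + 2
13 + 3
12 + 4
11 + 5
10 + 6
9 + 7
That's 7 in total.

7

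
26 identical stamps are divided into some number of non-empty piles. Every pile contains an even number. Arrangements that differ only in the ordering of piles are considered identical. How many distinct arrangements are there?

Direct enumeration gives 101 partitions.

101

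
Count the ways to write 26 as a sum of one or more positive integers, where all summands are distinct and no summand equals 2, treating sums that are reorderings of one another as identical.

Enumerating by decreasing first part gives 95 partitions in all.

95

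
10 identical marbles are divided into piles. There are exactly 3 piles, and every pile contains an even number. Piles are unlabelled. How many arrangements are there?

2

Enumerating:
2+2+6
2+4+4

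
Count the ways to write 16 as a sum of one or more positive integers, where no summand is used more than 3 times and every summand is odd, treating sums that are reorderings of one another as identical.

Listing the qualifying partitions of 16:
1,15
3,13
1,1,1,13
5,11
1,1,3,11
7,9
1,1,5,9
1,3,3,9
1,1,7,7
1,3,5,7
3,3,3,7
1,1,1,3,3,7
1,5,5,5
3,3,5,5
1,1,1,3,5,5
1,1,3,3,3,5

16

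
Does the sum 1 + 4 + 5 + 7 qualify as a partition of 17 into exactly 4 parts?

The parts sum to 17, and the condition 'there are exactly 4 summands' holds.

Yes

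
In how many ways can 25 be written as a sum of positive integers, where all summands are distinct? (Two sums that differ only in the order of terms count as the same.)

A full systematic count gives 142.

142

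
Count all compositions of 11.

1024

There are 10 gaps and each independently is a cut or not, giving 2^10 = 1024.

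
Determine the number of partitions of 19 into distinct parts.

54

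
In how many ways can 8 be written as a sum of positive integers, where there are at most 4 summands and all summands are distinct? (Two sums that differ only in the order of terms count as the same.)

They are:
8
1, 7
2, 6
3, 5
1, 2, 5
1, 3, 4
That's 6 in total.

6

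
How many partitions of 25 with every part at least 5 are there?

There are too many to list fully; the first 12 (by largest part) are:
25
20,5
19,6
18,7
17,8
16,9
15,10
15,5,5
14,11
14,6,5
13,12
13,7,5
…and 18 more, for 30 total.

30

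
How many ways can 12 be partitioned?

77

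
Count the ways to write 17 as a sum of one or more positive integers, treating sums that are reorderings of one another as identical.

297

Direct enumeration gives 297 partitions.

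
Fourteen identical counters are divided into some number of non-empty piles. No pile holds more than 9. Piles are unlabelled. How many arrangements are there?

123

A full systematic count gives 123.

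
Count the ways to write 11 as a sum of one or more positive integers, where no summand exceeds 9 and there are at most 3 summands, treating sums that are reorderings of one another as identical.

14

Enumerating:
9 + 2
9 + 1 + 1
8 + 3
8 + 2 + 1
7 + 4
7 + 3 + 1
7 + 2 + 2
6 + 5
6 + 4 + 1
6 + 3 + 2
5 + 5 + 1
5 + 4 + 2
5 + 3 + 3
4 + 4 + 3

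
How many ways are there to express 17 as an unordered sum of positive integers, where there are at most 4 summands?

72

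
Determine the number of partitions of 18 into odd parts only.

A partial list (first 12 by largest part):
17 + 1
15 + 3
15 + 1 + 1 + 1
13 + 5
13 + 3 + 1 + 1
13 + 1 + 1 + 1 + 1 + 1
11 + 7
11 + 5 + 1 + 1
11 + 3 + 3 + 1
11 + 3 + 1 + 1 + 1 + 1
11 + 1 + 1 + 1 + 1 + 1 + 1 + 1
9 + 9
…and 34 more, for 46 total.

46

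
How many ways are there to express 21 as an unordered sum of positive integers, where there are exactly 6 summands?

110

A full systematic count gives 110.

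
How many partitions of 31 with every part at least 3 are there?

Systematic enumeration (by largest part, then next-largest, …) yields 391.

391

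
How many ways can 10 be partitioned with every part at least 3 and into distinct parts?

3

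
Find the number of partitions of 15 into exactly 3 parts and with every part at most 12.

The partitions of 15 that satisfy the conditions:
12 + 2 + 1
11 + 3 + 1
11 + 2 + 2
10 + 4 + 1
10 + 3 + 2
9 + 5 + 1
9 + 4 + 2
9 + 3 + 3
8 + 6 + 1
8 + 5 + 2
8 + 4 + 3
7 + 7 + 1
7 + 6 + 2
7 + 5 + 3
7 + 4 + 4
6 + 6 + 3
6 + 5 + 4
5 + 5 + 5
That's 18 in total.

18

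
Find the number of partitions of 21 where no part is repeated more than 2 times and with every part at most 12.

199

Systematic enumeration (by largest part, then next-largest, …) yields 199.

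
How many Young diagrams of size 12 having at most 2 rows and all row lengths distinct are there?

6

Listing the qualifying partitions of 12:
12
11, 1
10, 2
9, 3
8, 4
7, 5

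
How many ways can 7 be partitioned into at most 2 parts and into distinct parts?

4

Enumerating:
7
6 + 1
5 + 2
4 + 3
Counting gives 4.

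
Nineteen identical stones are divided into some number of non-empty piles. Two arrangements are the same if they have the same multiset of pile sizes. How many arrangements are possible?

490

Systematic enumeration (by largest part, then next-largest, …) yields 490.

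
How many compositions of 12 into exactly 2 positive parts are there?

Place 1 bars in the 11 internal gaps of a row of 12 dots: C(11,1) = 11.

11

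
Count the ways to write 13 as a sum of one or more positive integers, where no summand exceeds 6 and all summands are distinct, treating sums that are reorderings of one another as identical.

Listing the qualifying partitions of 13:
6+5+2
6+4+3
6+4+2+1
5+4+3+1
Counting gives 4.

4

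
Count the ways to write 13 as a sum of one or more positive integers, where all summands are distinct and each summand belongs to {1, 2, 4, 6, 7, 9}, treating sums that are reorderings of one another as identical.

4

Enumerating:
9+4
7+6
7+4+2
6+4+2+1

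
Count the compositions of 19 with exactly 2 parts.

Equivalently, choose which 1 of the 18 gaps become plus signs: C(18,1) = 18.

18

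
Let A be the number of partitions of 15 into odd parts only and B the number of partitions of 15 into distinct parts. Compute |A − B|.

Partitions of 15 into odd parts only: 27.
Partitions of 15 into distinct parts: 27.
|27 − 27| = 0.

0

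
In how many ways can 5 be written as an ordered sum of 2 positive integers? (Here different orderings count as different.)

4

By stars and bars with positive parts, the count is C(4,1) = 4.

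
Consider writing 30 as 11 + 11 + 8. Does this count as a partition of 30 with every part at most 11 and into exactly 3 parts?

The parts sum to 30, and the condition 'no summand exceeds 11' holds; the condition 'there are exactly 3 summands' holds.

Yes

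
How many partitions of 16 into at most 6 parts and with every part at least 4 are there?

11

They are:
16
12 + 4
11 + 5
10 + 6
9 + 7
8 + 8
8 + 4 + 4
7 + 5 + 4
6 + 6 + 4
6 + 5 + 5
4 + 4 + 4 + 4
Counting gives 11.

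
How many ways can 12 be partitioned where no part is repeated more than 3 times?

There are too many to list fully; the first 12 (by largest part) are:
12
11, 1
10, 2
10, 1, 1
9, 3
9, 2, 1
9, 1, 1, 1
8, 4
8, 3, 1
8, 2, 2
8, 2, 1, 1
7, 5
…and 38 more, for 50 total.

50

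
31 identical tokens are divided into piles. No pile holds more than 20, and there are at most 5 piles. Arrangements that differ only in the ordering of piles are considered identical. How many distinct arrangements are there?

Direct enumeration gives 654 partitions.

654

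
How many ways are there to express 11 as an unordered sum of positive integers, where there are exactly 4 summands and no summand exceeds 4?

Enumerating:
1, 2, 4, 4
1, 3, 3, 4
2, 2, 3, 4
2, 3, 3, 3

4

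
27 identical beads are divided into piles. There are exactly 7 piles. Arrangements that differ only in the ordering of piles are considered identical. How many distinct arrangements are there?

364

Systematic enumeration (by largest part, then next-largest, …) yields 364.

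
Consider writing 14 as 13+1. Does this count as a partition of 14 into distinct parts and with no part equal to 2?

Yes

The parts sum to 14, and the condition 'all summands are distinct' holds; the condition 'no summand equals 2' holds.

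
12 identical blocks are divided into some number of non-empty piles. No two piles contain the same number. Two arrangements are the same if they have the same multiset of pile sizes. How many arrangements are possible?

They are:
12
11, 1
10, 2
9, 3
9, 2, 1
8, 4
8, 3, 1
7, 5
7, 4, 1
7, 3, 2
6, 5, 1
6, 4, 2
6, 3, 2, 1
5, 4, 3
5, 4, 2, 1

15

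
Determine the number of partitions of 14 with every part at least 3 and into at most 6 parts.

13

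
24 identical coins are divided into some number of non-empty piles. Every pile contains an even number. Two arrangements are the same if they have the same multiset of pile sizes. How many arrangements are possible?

77

Counting exhaustively, 77 partitions satisfy the conditions.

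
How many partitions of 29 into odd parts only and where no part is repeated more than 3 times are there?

88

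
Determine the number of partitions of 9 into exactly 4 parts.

6

They are:
6+1+1+1
5+2+1+1
4+3+1+1
4+2+2+1
3+3+2+1
3+2+2+2
That's 6 in total.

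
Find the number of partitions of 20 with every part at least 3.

49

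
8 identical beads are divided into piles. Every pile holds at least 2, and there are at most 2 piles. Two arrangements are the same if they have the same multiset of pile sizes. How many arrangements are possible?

4

The partitions of 8 that satisfy the conditions:
8
6, 2
5, 3
4, 4
Counting gives 4.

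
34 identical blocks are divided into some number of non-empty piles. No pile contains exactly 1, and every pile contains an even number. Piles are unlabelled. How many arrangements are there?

Enumerating by decreasing first part gives 297 partitions in all.

297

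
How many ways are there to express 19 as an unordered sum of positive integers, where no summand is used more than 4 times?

325

There are 325 such partitions.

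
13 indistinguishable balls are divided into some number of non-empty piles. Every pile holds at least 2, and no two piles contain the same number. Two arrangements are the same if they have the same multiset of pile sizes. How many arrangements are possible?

Listing the qualifying partitions of 13:
13
2+11
3+10
4+9
5+8
2+3+8
6+7
2+4+7
2+5+6
3+4+6

10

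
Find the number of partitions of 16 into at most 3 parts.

There are too many to list fully; the first 12 (by largest part) are:
16
15+1
14+2
14+1+1
13+3
13+2+1
12+4
12+3+1
12+2+2
11+5
11+4+1
11+3+2
…and 18 more, for 30 total.

30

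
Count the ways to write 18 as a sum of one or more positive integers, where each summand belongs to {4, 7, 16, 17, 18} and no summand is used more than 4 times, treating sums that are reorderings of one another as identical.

The partitions of 18 that satisfy the conditions:
18
7 + 7 + 4
That's 2 in total.

2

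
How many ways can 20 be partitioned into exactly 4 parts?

64

A partial list (first 12 by largest part):
1,1,1,17
1,1,2,16
1,1,3,15
1,2,2,15
1,1,4,14
1,2,3,14
2,2,2,14
1,1,5,13
1,2,4,13
1,3,3,13
2,2,3,13
1,1,6,12
…and 52 more, for 64 total.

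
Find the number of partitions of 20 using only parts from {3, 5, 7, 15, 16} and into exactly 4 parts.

3

The partitions of 20 that satisfy the conditions:
7 + 7 + 3 + 3
7 + 5 + 5 + 3
5 + 5 + 5 + 5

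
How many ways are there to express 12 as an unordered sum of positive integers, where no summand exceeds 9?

There are 73 such partitions.

73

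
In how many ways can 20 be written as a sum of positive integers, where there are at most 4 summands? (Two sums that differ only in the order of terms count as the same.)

Systematic enumeration (by largest part, then next-largest, …) yields 108.

108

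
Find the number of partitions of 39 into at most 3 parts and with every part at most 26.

There are 98 such partitions.

98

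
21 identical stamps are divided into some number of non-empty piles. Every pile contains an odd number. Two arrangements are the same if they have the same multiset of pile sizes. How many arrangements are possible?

76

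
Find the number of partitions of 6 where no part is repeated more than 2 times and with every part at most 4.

The partitions of 6 that satisfy the conditions:
2+4
1+1+4
3+3
1+2+3
1+1+2+2
Counting gives 5.

5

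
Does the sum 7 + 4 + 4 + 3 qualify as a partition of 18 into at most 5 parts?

Yes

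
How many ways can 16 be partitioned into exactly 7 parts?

28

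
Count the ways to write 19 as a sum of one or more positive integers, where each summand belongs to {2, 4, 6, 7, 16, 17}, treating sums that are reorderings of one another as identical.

They are:
2,17
6,6,7
2,4,6,7
2,2,2,6,7
4,4,4,7
2,2,4,4,7
2,2,2,2,4,7
2,2,2,2,2,2,7

8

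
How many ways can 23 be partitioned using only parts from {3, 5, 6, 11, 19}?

8

They are:
6 + 6 + 11
3 + 3 + 6 + 11
3 + 3 + 3 + 3 + 11
5 + 6 + 6 + 6
3 + 3 + 5 + 6 + 6
3 + 3 + 3 + 3 + 5 + 6
3 + 5 + 5 + 5 + 5
3 + 3 + 3 + 3 + 3 + 3 + 5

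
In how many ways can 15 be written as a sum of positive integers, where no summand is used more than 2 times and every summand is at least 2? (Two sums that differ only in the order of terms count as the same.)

28

There are too many to list fully; the first 12 (by largest part) are:
15
13,2
12,3
11,4
11,2,2
10,5
10,3,2
9,6
9,4,2
9,3,3
8,7
8,5,2
…and 16 more, for 28 total.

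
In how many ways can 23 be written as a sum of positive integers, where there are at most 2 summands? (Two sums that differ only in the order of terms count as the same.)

Listing the qualifying partitions of 23:
23
1 + 22
2 + 21
3 + 20
4 + 19
5 + 18
6 + 17
7 + 16
8 + 15
9 + 14
10 + 13
11 + 12

12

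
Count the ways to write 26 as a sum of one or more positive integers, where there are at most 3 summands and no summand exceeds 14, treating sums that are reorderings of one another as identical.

28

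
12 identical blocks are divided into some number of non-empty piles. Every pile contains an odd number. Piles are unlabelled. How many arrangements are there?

15

The partitions of 12 that satisfy the conditions:
11,1
9,3
9,1,1,1
7,5
7,3,1,1
7,1,1,1,1,1
5,5,1,1
5,3,3,1
5,3,1,1,1,1
5,1,1,1,1,1,1,1
3,3,3,3
3,3,3,1,1,1
3,3,1,1,1,1,1,1
3,1,1,1,1,1,1,1,1,1
1,1,1,1,1,1,1,1,1,1,1,1
That's 15 in total.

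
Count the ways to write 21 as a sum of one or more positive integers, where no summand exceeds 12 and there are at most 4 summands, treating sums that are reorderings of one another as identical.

There are 79 such partitions.

79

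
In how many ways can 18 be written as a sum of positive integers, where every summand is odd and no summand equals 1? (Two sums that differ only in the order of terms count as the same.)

8

They are:
15 + 3
13 + 5
11 + 7
9 + 9
9 + 3 + 3 + 3
7 + 5 + 3 + 3
5 + 5 + 5 + 3
3 + 3 + 3 + 3 + 3 + 3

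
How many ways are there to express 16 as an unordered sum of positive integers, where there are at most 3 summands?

There are too many to list fully; the first 12 (by largest part) are:
16
15,1
14,2
14,1,1
13,3
13,2,1
12,4
12,3,1
12,2,2
11,5
11,4,1
11,3,2
…and 18 more, for 30 total.

30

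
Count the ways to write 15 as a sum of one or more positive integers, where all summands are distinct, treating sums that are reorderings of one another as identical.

27

There are too many to list fully; the first 12 (by largest part) are:
15
14, 1
13, 2
12, 3
12, 2, 1
11, 4
11, 3, 1
10, 5
10, 4, 1
10, 3, 2
9, 6
9, 5, 1
…and 15 more, for 27 total.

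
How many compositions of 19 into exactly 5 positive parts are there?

A composition of 19 into 5 positive parts is chosen by placing 4 dividers among the 18 gaps between 19 units: C(18,4) = 3060.

3060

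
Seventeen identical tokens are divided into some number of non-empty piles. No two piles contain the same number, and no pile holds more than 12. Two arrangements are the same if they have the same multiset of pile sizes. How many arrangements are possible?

There are too many to list fully; the first 12 (by largest part) are:
12 + 5
12 + 4 + 1
12 + 3 + 2
11 + 6
11 + 5 + 1
11 + 4 + 2
11 + 3 + 2 + 1
10 + 7
10 + 6 + 1
10 + 5 + 2
10 + 4 + 3
10 + 4 + 2 + 1
…and 19 more, for 31 total.

31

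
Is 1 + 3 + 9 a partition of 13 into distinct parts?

Yes

The parts sum to 13, and the condition 'all summands are distinct' holds.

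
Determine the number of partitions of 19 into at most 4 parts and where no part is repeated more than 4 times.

94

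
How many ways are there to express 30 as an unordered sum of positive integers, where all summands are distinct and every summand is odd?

18

The partitions of 30 that satisfy the conditions:
29+1
27+3
25+5
23+7
21+9
21+5+3+1
19+11
19+7+3+1
17+13
17+9+3+1
17+7+5+1
15+11+3+1
15+9+5+1
15+7+5+3
13+11+5+1
13+9+7+1
13+9+5+3
11+9+7+3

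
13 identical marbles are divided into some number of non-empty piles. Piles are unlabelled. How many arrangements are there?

101

Direct enumeration gives 101 partitions.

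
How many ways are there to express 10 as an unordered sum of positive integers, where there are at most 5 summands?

30

There are too many to list fully; the first 12 (by largest part) are:
10
9+1
8+2
8+1+1
7+3
7+2+1
7+1+1+1
6+4
6+3+1
6+2+2
6+2+1+1
6+1+1+1+1
…and 18 more, for 30 total.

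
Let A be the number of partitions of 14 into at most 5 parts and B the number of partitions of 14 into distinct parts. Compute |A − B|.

48

Partitions of 14 into at most 5 parts: 70.
Partitions of 14 into distinct parts: 22.
|70 − 22| = 48.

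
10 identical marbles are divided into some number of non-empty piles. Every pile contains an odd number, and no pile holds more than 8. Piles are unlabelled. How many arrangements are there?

Listing the qualifying partitions of 10:
7+3
7+1+1+1
5+5
5+3+1+1
5+1+1+1+1+1
3+3+3+1
3+3+1+1+1+1
3+1+1+1+1+1+1+1
1+1+1+1+1+1+1+1+1+1
Counting gives 9.

9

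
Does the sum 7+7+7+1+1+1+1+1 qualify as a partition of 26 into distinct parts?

No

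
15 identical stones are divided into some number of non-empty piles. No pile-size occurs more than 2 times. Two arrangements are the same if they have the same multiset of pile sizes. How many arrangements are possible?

A partial list (first 12 by largest part):
15
14 + 1
13 + 2
13 + 1 + 1
12 + 3
12 + 2 + 1
11 + 4
11 + 3 + 1
11 + 2 + 2
11 + 2 + 1 + 1
10 + 5
10 + 4 + 1
…and 58 more, for 70 total.

70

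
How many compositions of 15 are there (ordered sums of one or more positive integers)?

16384

The number of compositions of n is 2^(n−1); here 2^14 = 16384.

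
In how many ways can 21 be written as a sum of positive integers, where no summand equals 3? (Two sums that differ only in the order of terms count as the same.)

Systematic enumeration (by largest part, then next-largest, …) yields 407.

407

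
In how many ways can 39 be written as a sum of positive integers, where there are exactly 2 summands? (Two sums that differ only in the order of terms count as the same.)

19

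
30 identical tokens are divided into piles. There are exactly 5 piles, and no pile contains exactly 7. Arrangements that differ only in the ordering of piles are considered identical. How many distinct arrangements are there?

Counting exhaustively, 283 partitions satisfy the conditions.

283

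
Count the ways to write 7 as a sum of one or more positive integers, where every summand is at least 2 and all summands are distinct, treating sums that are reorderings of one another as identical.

They are:
7
2 + 5
3 + 4
Counting gives 3.

3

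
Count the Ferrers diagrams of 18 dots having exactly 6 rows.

58

A partial list (first 12 by largest part):
1+1+1+1+1+13
1+1+1+1+2+12
1+1+1+1+3+11
1+1+1+2+2+11
1+1+1+1+4+10
1+1+1+2+3+10
1+1+2+2+2+10
1+1+1+1+5+9
1+1+1+2+4+9
1+1+1+3+3+9
1+1+2+2+3+9
1+2+2+2+2+9
…and 46 more, for 58 total.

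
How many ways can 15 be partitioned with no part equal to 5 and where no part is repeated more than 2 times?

There are too many to list fully; the first 12 (by largest part) are:
15
1+14
2+13
1+1+13
3+12
1+2+12
4+11
1+3+11
2+2+11
1+1+2+11
1+4+10
2+3+10
…and 37 more, for 49 total.

49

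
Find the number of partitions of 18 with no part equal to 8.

343

There are 343 such partitions.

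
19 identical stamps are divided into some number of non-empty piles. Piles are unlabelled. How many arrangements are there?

490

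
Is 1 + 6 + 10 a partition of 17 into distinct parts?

Yes

The parts sum to 17, and the condition 'all summands are distinct' holds.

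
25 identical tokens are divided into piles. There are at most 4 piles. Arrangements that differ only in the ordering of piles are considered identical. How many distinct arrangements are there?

Enumerating by decreasing first part gives 185 partitions in all.

185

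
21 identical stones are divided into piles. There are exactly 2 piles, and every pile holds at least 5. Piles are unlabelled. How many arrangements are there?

Enumerating:
5, 16
6, 15
7, 14
8, 13
9, 12
10, 11

6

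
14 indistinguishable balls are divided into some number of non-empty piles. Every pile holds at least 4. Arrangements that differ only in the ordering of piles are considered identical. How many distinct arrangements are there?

Listing the qualifying partitions of 14:
14
10,4
9,5
8,6
7,7
6,4,4
5,5,4

7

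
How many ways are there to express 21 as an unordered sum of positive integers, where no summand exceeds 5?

221

A full systematic count gives 221.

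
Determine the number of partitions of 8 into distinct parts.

6

They are:
8
1+7
2+6
3+5
1+2+5
1+3+4
Counting gives 6.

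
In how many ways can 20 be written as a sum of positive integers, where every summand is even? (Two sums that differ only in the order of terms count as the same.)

42

A partial list (first 12 by largest part):
20
2+18
4+16
2+2+16
6+14
2+4+14
2+2+2+14
8+12
2+6+12
4+4+12
2+2+4+12
2+2+2+2+12
…and 30 more, for 42 total.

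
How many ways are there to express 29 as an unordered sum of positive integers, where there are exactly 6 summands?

454

Enumerating by decreasing first part gives 454 partitions in all.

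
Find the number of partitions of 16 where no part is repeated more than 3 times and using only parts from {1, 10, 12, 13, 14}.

They are:
14+1+1
13+1+1+1
That's 2 in total.

2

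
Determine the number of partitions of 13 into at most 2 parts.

7

The partitions of 13 that satisfy the conditions:
13
12 + 1
11 + 2
10 + 3
9 + 4
8 + 5
7 + 6
That's 7 in total.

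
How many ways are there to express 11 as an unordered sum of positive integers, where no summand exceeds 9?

A partial list (first 12 by largest part):
9+2
9+1+1
8+3
8+2+1
8+1+1+1
7+4
7+3+1
7+2+2
7+2+1+1
7+1+1+1+1
6+5
6+4+1
…and 42 more, for 54 total.

54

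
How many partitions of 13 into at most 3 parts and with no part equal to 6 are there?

17

The partitions of 13 that satisfy the conditions:
13
12,1
11,2
11,1,1
10,3
10,2,1
9,4
9,3,1
9,2,2
8,5
8,4,1
8,3,2
7,5,1
7,4,2
7,3,3
5,5,3
5,4,4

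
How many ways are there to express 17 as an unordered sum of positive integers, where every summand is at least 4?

12

Enumerating:
17
13+4
12+5
11+6
10+7
9+8
9+4+4
8+5+4
7+6+4
7+5+5
6+6+5
5+4+4+4
That's 12 in total.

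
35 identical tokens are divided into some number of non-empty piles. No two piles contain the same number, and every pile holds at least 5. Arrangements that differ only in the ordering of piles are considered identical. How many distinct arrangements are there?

There are too many to list fully; the first 12 (by largest part) are:
35
30, 5
29, 6
28, 7
27, 8
26, 9
25, 10
24, 11
24, 6, 5
23, 12
23, 7, 5
22, 13
…and 54 more, for 66 total.

66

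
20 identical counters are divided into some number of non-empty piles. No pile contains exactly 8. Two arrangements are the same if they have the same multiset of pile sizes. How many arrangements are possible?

Enumerating by decreasing first part gives 550 partitions in all.

550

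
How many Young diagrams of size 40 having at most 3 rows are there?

154

Direct enumeration gives 154 partitions.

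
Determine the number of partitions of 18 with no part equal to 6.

308

Enumerating by decreasing first part gives 308 partitions in all.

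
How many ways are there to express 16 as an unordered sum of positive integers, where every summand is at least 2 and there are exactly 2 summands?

Enumerating:
14, 2
13, 3
12, 4
11, 5
10, 6
9, 7
8, 8
That's 7 in total.

7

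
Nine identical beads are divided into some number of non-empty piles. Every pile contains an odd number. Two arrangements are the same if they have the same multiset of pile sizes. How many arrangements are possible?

8

Enumerating:
9
7, 1, 1
5, 3, 1
5, 1, 1, 1, 1
3, 3, 3
3, 3, 1, 1, 1
3, 1, 1, 1, 1, 1, 1
1, 1, 1, 1, 1, 1, 1, 1, 1
Counting gives 8.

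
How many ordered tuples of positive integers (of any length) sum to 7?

64

There are 6 gaps and each independently is a cut or not, giving 2^6 = 64.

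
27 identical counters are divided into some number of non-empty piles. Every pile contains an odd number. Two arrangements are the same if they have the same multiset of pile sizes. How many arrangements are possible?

A full systematic count gives 192.

192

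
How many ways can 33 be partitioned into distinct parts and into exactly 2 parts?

The partitions of 33 that satisfy the conditions:
32 + 1
31 + 2
30 + 3
29 + 4
28 + 5
27 + 6
26 + 7
25 + 8
24 + 9
23 + 10
22 + 11
21 + 12
20 + 13
19 + 14
18 + 15
17 + 16

16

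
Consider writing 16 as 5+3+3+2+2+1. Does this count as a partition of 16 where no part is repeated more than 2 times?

Yes

The parts sum to 16, and the condition 'no summand is used more than 2 times' holds.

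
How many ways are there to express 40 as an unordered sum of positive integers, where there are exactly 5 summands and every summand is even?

84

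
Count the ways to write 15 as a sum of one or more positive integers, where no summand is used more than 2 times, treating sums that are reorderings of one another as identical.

70

A partial list (first 12 by largest part):
15
14+1
13+2
13+1+1
12+3
12+2+1
11+4
11+3+1
11+2+2
11+2+1+1
10+5
10+4+1
…and 58 more, for 70 total.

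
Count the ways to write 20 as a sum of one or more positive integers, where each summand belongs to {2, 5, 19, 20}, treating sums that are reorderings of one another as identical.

4

Enumerating:
20
5 + 5 + 5 + 5
5 + 5 + 2 + 2 + 2 + 2 + 2
2 + 2 + 2 + 2 + 2 + 2 + 2 + 2 + 2 + 2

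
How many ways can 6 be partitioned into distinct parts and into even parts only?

2

Enumerating:
6
4, 2
Counting gives 2.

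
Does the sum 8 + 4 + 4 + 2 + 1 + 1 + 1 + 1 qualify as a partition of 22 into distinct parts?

No

The parts sum to 22, and the condition 'all summands are distinct' is violated.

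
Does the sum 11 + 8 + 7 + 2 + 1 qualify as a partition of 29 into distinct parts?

Yes

The parts sum to 29, and the condition 'all summands are distinct' holds.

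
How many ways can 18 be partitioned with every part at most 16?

383

Direct enumeration gives 383 partitions.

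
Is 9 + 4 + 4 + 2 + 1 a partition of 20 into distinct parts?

No

The parts sum to 20, and the condition 'all summands are distinct' is violated.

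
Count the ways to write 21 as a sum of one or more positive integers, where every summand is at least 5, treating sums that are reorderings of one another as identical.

Enumerating:
21
16+5
15+6
14+7
13+8
12+9
11+10
11+5+5
10+6+5
9+7+5
9+6+6
8+8+5
8+7+6
7+7+7
6+5+5+5

15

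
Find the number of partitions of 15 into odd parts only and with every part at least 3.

5

Enumerating:
15
3,3,9
3,5,7
5,5,5
3,3,3,3,3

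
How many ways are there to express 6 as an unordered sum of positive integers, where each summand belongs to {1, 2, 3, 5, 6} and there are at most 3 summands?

5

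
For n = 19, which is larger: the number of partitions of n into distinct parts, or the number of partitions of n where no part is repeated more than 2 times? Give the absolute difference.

Partitions of 19 into distinct parts: 54.
Partitions of 19 where no part is repeated more than 2 times: 163.
|54 − 163| = 109.

109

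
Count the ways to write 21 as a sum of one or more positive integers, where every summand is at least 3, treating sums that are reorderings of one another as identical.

60

A partial list (first 12 by largest part):
21
18, 3
17, 4
16, 5
15, 6
15, 3, 3
14, 7
14, 4, 3
13, 8
13, 5, 3
13, 4, 4
12, 9
…and 48 more, for 60 total.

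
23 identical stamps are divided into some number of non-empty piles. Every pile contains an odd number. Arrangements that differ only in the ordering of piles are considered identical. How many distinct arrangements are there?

Enumerating by decreasing first part gives 104 partitions in all.

104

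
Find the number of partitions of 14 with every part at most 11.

131

There are 131 such partitions.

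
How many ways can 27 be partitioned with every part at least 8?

10

Enumerating:
27
19+8
18+9
17+10
16+11
15+12
14+13
11+8+8
10+9+8
9+9+9
That's 10 in total.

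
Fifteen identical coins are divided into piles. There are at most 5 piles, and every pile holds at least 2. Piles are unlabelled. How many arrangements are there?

There are too many to list fully; the first 12 (by largest part) are:
15
13,2
12,3
11,4
11,2,2
10,5
10,3,2
9,6
9,4,2
9,3,3
9,2,2,2
8,7
…and 25 more, for 37 total.

37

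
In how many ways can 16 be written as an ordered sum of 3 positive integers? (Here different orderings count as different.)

105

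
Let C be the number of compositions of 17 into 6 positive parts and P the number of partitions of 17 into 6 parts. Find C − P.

4324

Compositions: C(16,5) = 4368.
Unordered (partitions into 6 parts): 44.
Difference: 4368 − 44 = 4324.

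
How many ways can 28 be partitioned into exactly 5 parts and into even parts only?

They are:
2, 2, 2, 2, 20
2, 2, 2, 4, 18
2, 2, 2, 6, 16
2, 2, 4, 4, 16
2, 2, 2, 8, 14
2, 2, 4, 6, 14
2, 4, 4, 4, 14
2, 2, 2, 10, 12
2, 2, 4, 8, 12
2, 2, 6, 6, 12
2, 4, 4, 6, 12
4, 4, 4, 4, 12
2, 2, 4, 10, 10
2, 2, 6, 8, 10
2, 4, 4, 8, 10
2, 4, 6, 6, 10
4, 4, 4, 6, 10
2, 2, 8, 8, 8
2, 4, 6, 8, 8
4, 4, 4, 8, 8
2, 6, 6, 6, 8
4, 4, 6, 6, 8
4, 6, 6, 6, 6
Counting gives 23.

23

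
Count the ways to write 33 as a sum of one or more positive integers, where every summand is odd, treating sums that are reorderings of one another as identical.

448

Enumerating by decreasing first part gives 448 partitions in all.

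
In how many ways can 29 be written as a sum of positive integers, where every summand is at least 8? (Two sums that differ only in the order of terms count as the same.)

They are:
29
21 + 8
20 + 9
19 + 10
18 + 11
17 + 12
16 + 13
15 + 14
13 + 8 + 8
12 + 9 + 8
11 + 10 + 8
11 + 9 + 9
10 + 10 + 9

13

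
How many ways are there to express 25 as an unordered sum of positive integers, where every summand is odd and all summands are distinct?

The partitions of 25 that satisfy the conditions:
25
21,3,1
19,5,1
17,7,1
17,5,3
15,9,1
15,7,3
13,11,1
13,9,3
13,7,5
11,9,5
9,7,5,3,1
Counting gives 12.

12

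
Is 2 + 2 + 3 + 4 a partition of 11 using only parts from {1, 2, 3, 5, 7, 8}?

No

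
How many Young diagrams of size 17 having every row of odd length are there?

A partial list (first 12 by largest part):
17
15,1,1
13,3,1
13,1,1,1,1
11,5,1
11,3,3
11,3,1,1,1
11,1,1,1,1,1,1
9,7,1
9,5,3
9,5,1,1,1
9,3,3,1,1
…and 26 more, for 38 total.

38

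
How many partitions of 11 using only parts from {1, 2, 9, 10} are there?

Enumerating:
10, 1
9, 2
9, 1, 1
2, 2, 2, 2, 2, 1
2, 2, 2, 2, 1, 1, 1
2, 2, 2, 1, 1, 1, 1, 1
2, 2, 1, 1, 1, 1, 1, 1, 1
2, 1, 1, 1, 1, 1, 1, 1, 1, 1
1, 1, 1, 1, 1, 1, 1, 1, 1, 1, 1

9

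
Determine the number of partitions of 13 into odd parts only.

Listing the qualifying partitions of 13:
13
11, 1, 1
9, 3, 1
9, 1, 1, 1, 1
7, 5, 1
7, 3, 3
7, 3, 1, 1, 1
7, 1, 1, 1, 1, 1, 1
5, 5, 3
5, 5, 1, 1, 1
5, 3, 3, 1, 1
5, 3, 1, 1, 1, 1, 1
5, 1, 1, 1, 1, 1, 1, 1, 1
3, 3, 3, 3, 1
3, 3, 3, 1, 1, 1, 1
3, 3, 1, 1, 1, 1, 1, 1, 1
3, 1, 1, 1, 1, 1, 1, 1, 1, 1, 1
1, 1, 1, 1, 1, 1, 1, 1, 1, 1, 1, 1, 1
Counting gives 18.

18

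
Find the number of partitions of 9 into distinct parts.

The partitions of 9 that satisfy the conditions:
9
1, 8
2, 7
3, 6
1, 2, 6
4, 5
1, 3, 5
2, 3, 4
That's 8 in total.

8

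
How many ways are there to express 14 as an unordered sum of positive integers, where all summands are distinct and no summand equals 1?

12

The partitions of 14 that satisfy the conditions:
14
12+2
11+3
10+4
9+5
9+3+2
8+6
8+4+2
7+5+2
7+4+3
6+5+3
5+4+3+2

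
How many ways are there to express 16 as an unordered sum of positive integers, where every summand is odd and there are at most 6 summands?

20

Listing the qualifying partitions of 16:
15, 1
13, 3
13, 1, 1, 1
11, 5
11, 3, 1, 1
11, 1, 1, 1, 1, 1
9, 7
9, 5, 1, 1
9, 3, 3, 1
9, 3, 1, 1, 1, 1
7, 7, 1, 1
7, 5, 3, 1
7, 5, 1, 1, 1, 1
7, 3, 3, 3
7, 3, 3, 1, 1, 1
5, 5, 5, 1
5, 5, 3, 3
5, 5, 3, 1, 1, 1
5, 3, 3, 3, 1, 1
3, 3, 3, 3, 3, 1
Counting gives 20.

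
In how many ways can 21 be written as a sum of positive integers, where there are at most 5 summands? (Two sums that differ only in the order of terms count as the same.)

221

There are 221 such partitions.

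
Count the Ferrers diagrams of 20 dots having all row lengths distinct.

64

There are too many to list fully; the first 12 (by largest part) are:
20
19,1
18,2
17,3
17,2,1
16,4
16,3,1
15,5
15,4,1
15,3,2
14,6
14,5,1
…and 52 more, for 64 total.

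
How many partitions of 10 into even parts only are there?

7

Listing the qualifying partitions of 10:
10
2 + 8
4 + 6
2 + 2 + 6
2 + 4 + 4
2 + 2 + 2 + 4
2 + 2 + 2 + 2 + 2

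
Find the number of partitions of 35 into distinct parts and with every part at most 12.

118

There are 118 such partitions.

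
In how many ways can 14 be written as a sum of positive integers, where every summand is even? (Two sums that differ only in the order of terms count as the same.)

The partitions of 14 that satisfy the conditions:
14
12,2
10,4
10,2,2
8,6
8,4,2
8,2,2,2
6,6,2
6,4,4
6,4,2,2
6,2,2,2,2
4,4,4,2
4,4,2,2,2
4,2,2,2,2,2
2,2,2,2,2,2,2
That's 15 in total.

15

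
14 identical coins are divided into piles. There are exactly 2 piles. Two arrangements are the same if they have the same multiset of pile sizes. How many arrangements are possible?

7

The partitions of 14 that satisfy the conditions:
13,1
12,2
11,3
10,4
9,5
8,6
7,7
Counting gives 7.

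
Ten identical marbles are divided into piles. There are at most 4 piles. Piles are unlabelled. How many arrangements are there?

23

The partitions of 10 that satisfy the conditions:
10
9+1
8+2
8+1+1
7+3
7+2+1
7+1+1+1
6+4
6+3+1
6+2+2
6+2+1+1
5+5
5+4+1
5+3+2
5+3+1+1
5+2+2+1
4+4+2
4+4+1+1
4+3+3
4+3+2+1
4+2+2+2
3+3+3+1
3+3+2+2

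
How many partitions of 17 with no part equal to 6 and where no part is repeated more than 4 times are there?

A full systematic count gives 161.

161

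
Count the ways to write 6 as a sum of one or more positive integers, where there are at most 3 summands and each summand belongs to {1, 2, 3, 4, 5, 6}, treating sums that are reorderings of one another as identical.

7

They are:
6
5 + 1
4 + 2
4 + 1 + 1
3 + 3
3 + 2 + 1
2 + 2 + 2
Counting gives 7.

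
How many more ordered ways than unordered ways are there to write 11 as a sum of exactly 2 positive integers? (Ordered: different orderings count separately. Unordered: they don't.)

5

Ordered (compositions into 2 parts): C(10,1) = 10.
Partitions of 11 into exactly 2 parts: 5.
Difference: 10 − 5 = 5.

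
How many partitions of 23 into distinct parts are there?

104

Direct enumeration gives 104 partitions.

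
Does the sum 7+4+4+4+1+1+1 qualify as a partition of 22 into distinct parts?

The parts sum to 22, and the condition 'all summands are distinct' is violated.

No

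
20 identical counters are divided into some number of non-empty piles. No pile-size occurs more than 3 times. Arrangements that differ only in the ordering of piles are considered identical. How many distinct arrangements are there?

320

There are 320 such partitions.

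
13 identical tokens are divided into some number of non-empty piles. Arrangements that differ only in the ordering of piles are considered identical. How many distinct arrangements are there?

101

Enumerating by decreasing first part gives 101 partitions in all.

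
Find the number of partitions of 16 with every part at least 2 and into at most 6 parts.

52

A partial list (first 12 by largest part):
16
14 + 2
13 + 3
12 + 4
12 + 2 + 2
11 + 5
11 + 3 + 2
10 + 6
10 + 4 + 2
10 + 3 + 3
10 + 2 + 2 + 2
9 + 7
…and 40 more, for 52 total.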